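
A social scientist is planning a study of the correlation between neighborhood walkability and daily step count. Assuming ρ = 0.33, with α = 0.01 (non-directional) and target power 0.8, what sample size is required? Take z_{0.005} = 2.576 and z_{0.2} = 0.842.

n = 103

Fisher's z: C = ½·ln((1+r)/(1−r)) = ½·ln(1.9851) = 0.3428.
n = ((z_{α/2} + z_β)/C)² + 3.
(2.576 + 0.842) / 0.3428 = 3.418 / 0.3428 = 9.971.
n = 9.971² + 3 = 99.42 + 3 = 102.4.
Round up.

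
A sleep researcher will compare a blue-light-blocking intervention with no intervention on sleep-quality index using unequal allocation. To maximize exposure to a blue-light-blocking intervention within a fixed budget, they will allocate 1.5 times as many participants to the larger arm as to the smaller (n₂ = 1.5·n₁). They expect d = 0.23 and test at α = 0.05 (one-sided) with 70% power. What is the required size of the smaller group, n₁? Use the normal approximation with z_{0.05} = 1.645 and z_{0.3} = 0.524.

With allocation ratio k = n₂/n₁ = 1.5, Var(x̄₁−x̄₂) = σ²(1/n₁ + 1/(k·n₁)) = σ²·(k+1)/(k·n₁).
So n₁ = (1 + 1/k)·((z_{α} + z_β)/d)² = 1.667 × (2.169/0.23)².
n₁ = 1.667 × 88.93 = 148.2.
Round up: n₁ = 149, giving n₂ = ⌈1.5 × 149⌉ = ⌈223.5⌉ = 224.

n₁ = 149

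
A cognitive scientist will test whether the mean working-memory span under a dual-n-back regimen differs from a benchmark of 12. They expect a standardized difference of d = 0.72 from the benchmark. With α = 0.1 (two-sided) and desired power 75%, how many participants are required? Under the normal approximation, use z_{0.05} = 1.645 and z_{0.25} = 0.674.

For a one-sample test: n = ((z_{α/2} + z_β) / d)².
z_{α/2} + z_β = 1.645 + 0.674 = 2.319.
n = (2.319 / 0.72)² = 3.221² = 10.37.
Round up.

n = 11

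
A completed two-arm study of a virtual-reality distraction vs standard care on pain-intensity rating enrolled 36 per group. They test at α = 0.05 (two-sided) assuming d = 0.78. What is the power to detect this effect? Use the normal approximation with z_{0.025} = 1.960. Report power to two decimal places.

For two equal groups, power = Φ(d·√(n/2) − z_{α/2}).
d·√(n/2) = 0.78 × √(36/2) = 0.78 × 4.243 = 3.309.
z_β = 3.309 − 1.960 = 1.349.
Power = Φ(1.349) = 0.911.

power ≈ 0.91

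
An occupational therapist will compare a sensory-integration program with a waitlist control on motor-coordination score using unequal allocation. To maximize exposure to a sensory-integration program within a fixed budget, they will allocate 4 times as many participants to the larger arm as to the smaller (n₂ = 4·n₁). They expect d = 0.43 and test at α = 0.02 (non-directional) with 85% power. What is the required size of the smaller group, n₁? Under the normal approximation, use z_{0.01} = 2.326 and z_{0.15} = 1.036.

With allocation ratio k = n₂/n₁ = 4, Var(x̄₁−x̄₂) = σ²(1/n₁ + 1/(k·n₁)) = σ²·(k+1)/(k·n₁).
So n₁ = (1 + 1/k)·((z_{α/2} + z_β)/d)² = 1.250 × (3.362/0.43)².
n₁ = 1.250 × 61.13 = 76.4.
Round up: n₁ = 77, giving n₂ = 4 × 77 = 308.

n₁ = 77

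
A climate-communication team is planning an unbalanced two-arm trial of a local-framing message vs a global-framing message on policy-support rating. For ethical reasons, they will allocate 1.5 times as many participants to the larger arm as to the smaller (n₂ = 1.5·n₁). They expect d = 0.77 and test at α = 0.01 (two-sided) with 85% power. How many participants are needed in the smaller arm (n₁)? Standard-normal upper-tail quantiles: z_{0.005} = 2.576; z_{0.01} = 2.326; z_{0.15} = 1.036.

n₁ = 37

With allocation ratio k = n₂/n₁ = 1.5, Var(x̄₁−x̄₂) = σ²(1/n₁ + 1/(k·n₁)) = σ²·(k+1)/(k·n₁).
So n₁ = (1 + 1/k)·((z_{α/2} + z_β)/d)² = 1.667 × (3.612/0.77)².
n₁ = 1.667 × 22.00 = 36.7.
Round up: n₁ = 37, giving n₂ = ⌈1.5 × 37⌉ = ⌈55.5⌉ = 56.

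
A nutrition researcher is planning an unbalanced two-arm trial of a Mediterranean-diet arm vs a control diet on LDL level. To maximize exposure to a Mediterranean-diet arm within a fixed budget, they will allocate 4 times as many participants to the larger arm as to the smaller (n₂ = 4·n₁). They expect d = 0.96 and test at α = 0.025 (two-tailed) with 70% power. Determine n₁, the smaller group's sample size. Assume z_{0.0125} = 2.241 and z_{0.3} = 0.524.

With allocation ratio k = n₂/n₁ = 4, Var(x̄₁−x̄₂) = σ²(1/n₁ + 1/(k·n₁)) = σ²·(k+1)/(k·n₁).
So n₁ = (1 + 1/k)·((z_{α/2} + z_β)/d)² = 1.250 × (2.765/0.96)².
n₁ = 1.250 × 8.30 = 10.4.
Round up: n₁ = 11, giving n₂ = 4 × 11 = 44.

n₁ = 11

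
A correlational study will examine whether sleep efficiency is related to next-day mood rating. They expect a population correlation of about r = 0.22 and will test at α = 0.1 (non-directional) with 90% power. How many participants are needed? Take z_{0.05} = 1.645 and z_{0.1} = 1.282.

Fisher's z: C = ½·ln((1+r)/(1−r)) = ½·ln(1.5641) = 0.2237.
n = ((z_{α/2} + z_β)/C)² + 3.
(1.645 + 1.282) / 0.2237 = 2.927 / 0.2237 = 13.084.
n = 13.084² + 3 = 171.20 + 3 = 174.2.
Round up.

n = 175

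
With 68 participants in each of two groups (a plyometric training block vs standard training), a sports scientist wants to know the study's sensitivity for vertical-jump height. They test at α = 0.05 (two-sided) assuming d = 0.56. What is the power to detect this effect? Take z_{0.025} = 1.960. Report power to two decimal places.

power ≈ 0.90

For two equal groups, power = Φ(d·√(n/2) − z_{α/2}).
d·√(n/2) = 0.56 × √(68/2) = 0.56 × 5.831 = 3.265.
z_β = 3.265 − 1.960 = 1.305.
Power = Φ(1.305) = 0.904.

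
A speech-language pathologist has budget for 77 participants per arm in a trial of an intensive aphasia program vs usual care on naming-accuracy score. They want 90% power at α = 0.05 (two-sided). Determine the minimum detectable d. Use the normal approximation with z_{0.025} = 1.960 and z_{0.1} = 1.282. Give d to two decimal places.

d_min ≈ 0.52

For two independent groups of n = 77 each: d_min = (z_{α/2} + z_β)·√(2/n).
z-sum = 1.960 + 1.282 = 3.242.
d_min = 3.242 × √(2/77) = 3.242 × 0.1612 = 0.522.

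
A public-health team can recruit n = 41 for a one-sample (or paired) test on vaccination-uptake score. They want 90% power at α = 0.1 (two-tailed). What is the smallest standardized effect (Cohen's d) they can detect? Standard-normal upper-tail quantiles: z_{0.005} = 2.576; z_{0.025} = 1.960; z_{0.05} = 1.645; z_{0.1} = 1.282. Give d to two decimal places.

For a single sample (or paired design) of n = 41: d_min = (z_{α/2} + z_β)/√n.
z-sum = 1.645 + 1.282 = 2.927.
d_min = 2.927 / √41 = 2.927 / 6.403 = 0.457.

d_min ≈ 0.46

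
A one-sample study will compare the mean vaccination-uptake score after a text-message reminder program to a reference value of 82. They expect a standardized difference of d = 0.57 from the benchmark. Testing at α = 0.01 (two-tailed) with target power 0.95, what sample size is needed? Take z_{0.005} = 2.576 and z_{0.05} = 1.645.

For a one-sample test: n = ((z_{α/2} + z_β) / d)².
z_{α/2} + z_β = 2.576 + 1.645 = 4.221.
n = (4.221 / 0.57)² = 7.405² = 54.84.
Round up.

n = 55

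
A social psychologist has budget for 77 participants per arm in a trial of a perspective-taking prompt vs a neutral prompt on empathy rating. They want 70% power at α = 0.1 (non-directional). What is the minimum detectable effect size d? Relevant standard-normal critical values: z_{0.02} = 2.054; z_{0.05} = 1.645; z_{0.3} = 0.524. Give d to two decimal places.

For two independent groups of n = 77 each: d_min = (z_{α/2} + z_β)·√(2/n).
z-sum = 1.645 + 0.524 = 2.169.
d_min = 2.169 × √(2/77) = 2.169 × 0.1612 = 0.350.

d_min ≈ 0.35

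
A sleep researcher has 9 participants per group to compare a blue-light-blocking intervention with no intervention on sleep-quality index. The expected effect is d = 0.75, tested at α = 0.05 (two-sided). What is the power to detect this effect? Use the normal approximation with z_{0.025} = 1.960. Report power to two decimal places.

power ≈ 0.36

For two equal groups, power = Φ(d·√(n/2) − z_{α/2}).
d·√(n/2) = 0.75 × √(9/2) = 0.75 × 2.121 = 1.591.
z_β = 1.591 − 1.960 = -0.369.
Power = Φ(-0.369) = 0.356.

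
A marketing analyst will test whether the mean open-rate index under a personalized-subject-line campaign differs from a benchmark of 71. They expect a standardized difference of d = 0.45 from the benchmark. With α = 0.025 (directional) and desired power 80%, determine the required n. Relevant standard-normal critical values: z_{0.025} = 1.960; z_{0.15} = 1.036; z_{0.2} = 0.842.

n = 39

For a one-sample test: n = ((z_{α} + z_β) / d)².
z_{α} + z_β = 1.960 + 0.842 = 2.802.
n = (2.802 / 0.45)² = 6.227² = 38.77.
Round up.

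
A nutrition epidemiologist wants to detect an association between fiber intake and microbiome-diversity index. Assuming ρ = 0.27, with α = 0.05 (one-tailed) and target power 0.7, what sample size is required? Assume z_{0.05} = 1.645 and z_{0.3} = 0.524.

n = 65

Fisher's z: C = ½·ln((1+r)/(1−r)) = ½·ln(1.7397) = 0.2769.
n = ((z_{α} + z_β)/C)² + 3.
(1.645 + 0.524) / 0.2769 = 2.169 / 0.2769 = 7.833.
n = 7.833² + 3 = 61.36 + 3 = 64.4.
Round up.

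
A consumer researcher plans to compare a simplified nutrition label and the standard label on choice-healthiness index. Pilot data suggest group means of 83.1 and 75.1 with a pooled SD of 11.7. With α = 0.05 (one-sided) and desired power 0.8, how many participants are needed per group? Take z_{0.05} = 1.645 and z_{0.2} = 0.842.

Cohen's d = |M₁ − M₂| / SD_pooled = |83.1 − 75.1| / 11.7 = 8.0 / 11.7 = 0.684.
For two independent groups with equal n: n = 2·((z_{α} + z_β) / d)².
z_{α} + z_β = 1.645 + 0.842 = 2.487.
n = 2 × (2.487 / 0.684)² = 2 × 3.636² = 2 × 13.22 = 26.4.
Round up to the next whole participant.

n = 27 per group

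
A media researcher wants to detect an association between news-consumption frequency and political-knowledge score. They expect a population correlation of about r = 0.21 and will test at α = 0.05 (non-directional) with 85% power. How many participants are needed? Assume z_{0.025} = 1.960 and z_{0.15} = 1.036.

n = 201

Fisher's z: C = ½·ln((1+r)/(1−r)) = ½·ln(1.5316) = 0.2132.
n = ((z_{α/2} + z_β)/C)² + 3.
(1.960 + 1.036) / 0.2132 = 2.996 / 0.2132 = 14.053.
n = 14.053² + 3 = 197.47 + 3 = 200.5.
Round up.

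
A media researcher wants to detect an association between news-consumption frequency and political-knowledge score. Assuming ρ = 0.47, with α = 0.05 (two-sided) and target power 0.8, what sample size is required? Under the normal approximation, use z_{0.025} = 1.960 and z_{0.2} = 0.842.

n = 34

Fisher's z: C = ½·ln((1+r)/(1−r)) = ½·ln(2.7736) = 0.5101.
n = ((z_{α/2} + z_β)/C)² + 3.
(1.960 + 0.842) / 0.5101 = 2.802 / 0.5101 = 5.493.
n = 5.493² + 3 = 30.17 + 3 = 33.2.
Round up.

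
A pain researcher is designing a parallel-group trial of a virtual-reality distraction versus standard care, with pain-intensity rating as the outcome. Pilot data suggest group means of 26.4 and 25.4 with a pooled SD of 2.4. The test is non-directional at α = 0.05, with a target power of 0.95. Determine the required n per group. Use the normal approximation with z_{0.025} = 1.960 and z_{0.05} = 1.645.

Cohen's d = |M₁ − M₂| / SD_pooled = |26.4 − 25.4| / 2.4 = 1.0 / 2.4 = 0.417.
For two independent groups with equal n: n = 2·((z_{α/2} + z_β) / d)².
z_{α/2} + z_β = 1.960 + 1.645 = 3.605.
n = 2 × (3.605 / 0.417)² = 2 × 8.645² = 2 × 74.74 = 149.5.
Round up to the next whole participant.

n = 150 per group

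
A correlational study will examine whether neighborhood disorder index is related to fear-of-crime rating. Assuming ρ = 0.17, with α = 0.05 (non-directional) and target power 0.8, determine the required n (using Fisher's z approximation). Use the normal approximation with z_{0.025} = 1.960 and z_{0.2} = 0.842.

Fisher's z: C = ½·ln((1+r)/(1−r)) = ½·ln(1.4096) = 0.1717.
n = ((z_{α/2} + z_β)/C)² + 3.
(1.960 + 0.842) / 0.1717 = 2.802 / 0.1717 = 16.319.
n = 16.319² + 3 = 266.32 + 3 = 269.3.
Round up.

n = 270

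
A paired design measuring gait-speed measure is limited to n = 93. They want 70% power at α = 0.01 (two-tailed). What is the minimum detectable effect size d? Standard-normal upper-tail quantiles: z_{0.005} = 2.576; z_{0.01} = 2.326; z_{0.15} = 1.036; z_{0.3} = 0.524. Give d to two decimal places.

For a single sample (or paired design) of n = 93: d_min = (z_{α/2} + z_β)/√n.
z-sum = 2.576 + 0.524 = 3.100.
d_min = 3.100 / √93 = 3.100 / 9.644 = 0.321.

d_min ≈ 0.32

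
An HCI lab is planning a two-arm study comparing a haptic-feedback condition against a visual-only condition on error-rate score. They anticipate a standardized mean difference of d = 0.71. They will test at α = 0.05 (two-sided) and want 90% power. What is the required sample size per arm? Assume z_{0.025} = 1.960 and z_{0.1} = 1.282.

n = 42 per group

For two independent groups with equal n: n = 2·((z_{α/2} + z_β) / d)².
z_{α/2} + z_β = 1.960 + 1.282 = 3.242.
n = 2 × (3.242 / 0.71)² = 2 × 4.566² = 2 × 20.85 = 41.7.
Round up to the next whole participant.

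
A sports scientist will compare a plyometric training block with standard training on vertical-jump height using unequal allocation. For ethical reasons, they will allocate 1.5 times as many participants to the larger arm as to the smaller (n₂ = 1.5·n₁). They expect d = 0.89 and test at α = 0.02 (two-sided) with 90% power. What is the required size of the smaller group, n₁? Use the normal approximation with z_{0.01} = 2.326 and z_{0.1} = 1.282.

n₁ = 28

With allocation ratio k = n₂/n₁ = 1.5, Var(x̄₁−x̄₂) = σ²(1/n₁ + 1/(k·n₁)) = σ²·(k+1)/(k·n₁).
So n₁ = (1 + 1/k)·((z_{α/2} + z_β)/d)² = 1.667 × (3.608/0.89)².
n₁ = 1.667 × 16.43 = 27.4.
Round up: n₁ = 28, giving n₂ = 1.5 × 28 = 42.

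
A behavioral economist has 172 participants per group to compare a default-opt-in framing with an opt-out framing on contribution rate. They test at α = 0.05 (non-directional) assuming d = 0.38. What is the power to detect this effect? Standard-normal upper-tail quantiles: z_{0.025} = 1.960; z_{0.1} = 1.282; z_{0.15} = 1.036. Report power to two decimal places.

For two equal groups, power = Φ(d·√(n/2) − z_{α/2}).
d·√(n/2) = 0.38 × √(172/2) = 0.38 × 9.274 = 3.524.
z_β = 3.524 − 1.960 = 1.564.
Power = Φ(1.564) = 0.941.

power ≈ 0.94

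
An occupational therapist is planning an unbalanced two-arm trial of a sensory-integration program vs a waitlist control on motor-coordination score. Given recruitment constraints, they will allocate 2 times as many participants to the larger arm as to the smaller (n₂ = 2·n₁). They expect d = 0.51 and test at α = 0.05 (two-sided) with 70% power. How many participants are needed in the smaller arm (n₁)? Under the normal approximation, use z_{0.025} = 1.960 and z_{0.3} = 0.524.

With allocation ratio k = n₂/n₁ = 2, Var(x̄₁−x̄₂) = σ²(1/n₁ + 1/(k·n₁)) = σ²·(k+1)/(k·n₁).
So n₁ = (1 + 1/k)·((z_{α/2} + z_β)/d)² = 1.500 × (2.484/0.51)².
n₁ = 1.500 × 23.72 = 35.6.
Round up: n₁ = 36, giving n₂ = 2 × 36 = 72.

n₁ = 36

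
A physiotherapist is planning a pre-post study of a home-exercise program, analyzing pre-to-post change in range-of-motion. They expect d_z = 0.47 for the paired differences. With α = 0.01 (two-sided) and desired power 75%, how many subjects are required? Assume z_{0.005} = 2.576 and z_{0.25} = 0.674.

n = 48 pairs

For a paired (one-sample on differences) test: n = ((z_{α/2} + z_β) / d)².
z_{α/2} + z_β = 2.576 + 0.674 = 3.250.
n = (3.250 / 0.47)² = 6.915² = 47.82.
Round up.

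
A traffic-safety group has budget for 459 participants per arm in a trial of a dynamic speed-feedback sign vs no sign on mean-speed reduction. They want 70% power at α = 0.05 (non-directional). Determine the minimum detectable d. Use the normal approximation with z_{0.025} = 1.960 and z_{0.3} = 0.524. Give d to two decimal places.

d_min ≈ 0.16

For two independent groups of n = 459 each: d_min = (z_{α/2} + z_β)·√(2/n).
z-sum = 1.960 + 0.524 = 2.484.
d_min = 2.484 × √(2/459) = 2.484 × 0.0660 = 0.164.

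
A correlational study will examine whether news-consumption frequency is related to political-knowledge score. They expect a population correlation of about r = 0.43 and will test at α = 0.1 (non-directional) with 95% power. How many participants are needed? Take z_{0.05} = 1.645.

Fisher's z: C = ½·ln((1+r)/(1−r)) = ½·ln(2.5088) = 0.4599.
n = ((z_{α/2} + z_β)/C)² + 3.
(1.645 + 1.645) / 0.4599 = 3.290 / 0.4599 = 7.154.
n = 7.154² + 3 = 51.18 + 3 = 54.2.
Round up.

n = 55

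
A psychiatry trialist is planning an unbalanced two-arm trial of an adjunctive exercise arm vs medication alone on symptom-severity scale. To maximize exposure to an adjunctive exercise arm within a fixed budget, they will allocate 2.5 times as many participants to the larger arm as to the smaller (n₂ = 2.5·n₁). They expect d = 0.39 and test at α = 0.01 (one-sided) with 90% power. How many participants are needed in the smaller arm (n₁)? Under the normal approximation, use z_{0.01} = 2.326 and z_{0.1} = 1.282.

With allocation ratio k = n₂/n₁ = 2.5, Var(x̄₁−x̄₂) = σ²(1/n₁ + 1/(k·n₁)) = σ²·(k+1)/(k·n₁).
So n₁ = (1 + 1/k)·((z_{α} + z_β)/d)² = 1.400 × (3.608/0.39)².
n₁ = 1.400 × 85.59 = 119.8.
Round up: n₁ = 120, giving n₂ = 2.5 × 120 = 300.

n₁ = 120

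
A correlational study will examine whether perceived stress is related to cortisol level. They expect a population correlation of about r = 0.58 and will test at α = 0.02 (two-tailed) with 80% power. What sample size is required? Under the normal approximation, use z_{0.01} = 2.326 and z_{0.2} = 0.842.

Fisher's z: C = ½·ln((1+r)/(1−r)) = ½·ln(3.7619) = 0.6625.
n = ((z_{α/2} + z_β)/C)² + 3.
(2.326 + 0.842) / 0.6625 = 3.168 / 0.6625 = 4.782.
n = 4.782² + 3 = 22.87 + 3 = 25.9.
Round up.

n = 26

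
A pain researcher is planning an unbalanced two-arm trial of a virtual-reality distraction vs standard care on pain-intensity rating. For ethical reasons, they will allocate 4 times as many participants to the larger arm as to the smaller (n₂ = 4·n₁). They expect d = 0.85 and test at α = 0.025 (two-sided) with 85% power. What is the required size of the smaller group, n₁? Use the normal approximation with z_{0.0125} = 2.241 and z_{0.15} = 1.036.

With allocation ratio k = n₂/n₁ = 4, Var(x̄₁−x̄₂) = σ²(1/n₁ + 1/(k·n₁)) = σ²·(k+1)/(k·n₁).
So n₁ = (1 + 1/k)·((z_{α/2} + z_β)/d)² = 1.250 × (3.277/0.85)².
n₁ = 1.250 × 14.86 = 18.6.
Round up: n₁ = 19, giving n₂ = 4 × 19 = 76.

n₁ = 19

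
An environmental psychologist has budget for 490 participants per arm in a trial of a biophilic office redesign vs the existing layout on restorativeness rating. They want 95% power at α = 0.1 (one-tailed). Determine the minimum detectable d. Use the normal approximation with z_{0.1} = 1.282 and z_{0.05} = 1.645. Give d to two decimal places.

For two independent groups of n = 490 each: d_min = (z_{α} + z_β)·√(2/n).
z-sum = 1.282 + 1.645 = 2.927.
d_min = 2.927 × √(2/490) = 2.927 × 0.0639 = 0.187.

d_min ≈ 0.19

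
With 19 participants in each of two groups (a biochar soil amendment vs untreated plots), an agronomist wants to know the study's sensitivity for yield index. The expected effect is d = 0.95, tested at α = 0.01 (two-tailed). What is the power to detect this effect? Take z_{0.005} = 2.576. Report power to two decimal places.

For two equal groups, power = Φ(d·√(n/2) − z_{α/2}).
d·√(n/2) = 0.95 × √(19/2) = 0.95 × 3.082 = 2.928.
z_β = 2.928 − 2.576 = 0.352.
Power = Φ(0.352) = 0.638.

power ≈ 0.64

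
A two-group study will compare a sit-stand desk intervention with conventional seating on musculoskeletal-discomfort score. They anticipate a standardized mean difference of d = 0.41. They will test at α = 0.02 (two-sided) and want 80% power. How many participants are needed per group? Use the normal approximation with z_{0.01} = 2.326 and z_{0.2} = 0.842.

For two independent groups with equal n: n = 2·((z_{α/2} + z_β) / d)².
z_{α/2} + z_β = 2.326 + 0.842 = 3.168.
n = 2 × (3.168 / 0.41)² = 2 × 7.727² = 2 × 59.70 = 119.4.
Round up to the next whole participant.

n = 120 per group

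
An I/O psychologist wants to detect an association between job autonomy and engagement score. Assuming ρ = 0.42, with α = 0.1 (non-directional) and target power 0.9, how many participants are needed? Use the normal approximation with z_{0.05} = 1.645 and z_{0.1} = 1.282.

n = 46

Fisher's z: C = ½·ln((1+r)/(1−r)) = ½·ln(2.4483) = 0.4477.
n = ((z_{α/2} + z_β)/C)² + 3.
(1.645 + 1.282) / 0.4477 = 2.927 / 0.4477 = 6.538.
n = 6.538² + 3 = 42.74 + 3 = 45.7.
Round up.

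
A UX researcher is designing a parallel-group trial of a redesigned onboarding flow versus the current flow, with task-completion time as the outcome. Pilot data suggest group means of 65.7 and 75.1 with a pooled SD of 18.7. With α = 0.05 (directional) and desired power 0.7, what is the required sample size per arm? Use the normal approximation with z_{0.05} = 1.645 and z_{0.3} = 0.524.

Cohen's d = |M₁ − M₂| / SD_pooled = |65.7 − 75.1| / 18.7 = 9.4 / 18.7 = 0.503.
For two independent groups with equal n: n = 2·((z_{α} + z_β) / d)².
z_{α} + z_β = 1.645 + 0.524 = 2.169.
n = 2 × (2.169 / 0.503)² = 2 × 4.312² = 2 × 18.59 = 37.2.
Round up to the next whole participant.

n = 38 per group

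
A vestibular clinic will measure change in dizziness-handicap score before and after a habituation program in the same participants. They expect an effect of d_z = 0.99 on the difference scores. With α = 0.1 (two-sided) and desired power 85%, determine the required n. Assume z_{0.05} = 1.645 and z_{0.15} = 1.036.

n = 8 pairs

For a paired (one-sample on differences) test: n = ((z_{α/2} + z_β) / d)².
z_{α/2} + z_β = 1.645 + 1.036 = 2.681.
n = (2.681 / 0.99)² = 2.708² = 7.33.
Round up.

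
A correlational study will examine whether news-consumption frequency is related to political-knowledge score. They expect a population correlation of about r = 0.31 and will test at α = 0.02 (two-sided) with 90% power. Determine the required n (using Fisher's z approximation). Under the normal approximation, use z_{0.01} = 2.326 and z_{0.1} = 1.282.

n = 130

Fisher's z: C = ½·ln((1+r)/(1−r)) = ½·ln(1.8986) = 0.3205.
n = ((z_{α/2} + z_β)/C)² + 3.
(2.326 + 1.282) / 0.3205 = 3.608 / 0.3205 = 11.257.
n = 11.257² + 3 = 126.73 + 3 = 129.7.
Round up.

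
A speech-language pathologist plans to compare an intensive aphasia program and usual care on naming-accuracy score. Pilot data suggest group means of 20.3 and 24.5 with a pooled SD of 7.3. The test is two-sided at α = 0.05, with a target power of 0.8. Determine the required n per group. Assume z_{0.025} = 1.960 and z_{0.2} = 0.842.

n = 48 per group

Cohen's d = |M₁ − M₂| / SD_pooled = |20.3 − 24.5| / 7.3 = 4.2 / 7.3 = 0.575.
For two independent groups with equal n: n = 2·((z_{α/2} + z_β) / d)².
z_{α/2} + z_β = 1.960 + 0.842 = 2.802.
n = 2 × (2.802 / 0.575)² = 2 × 4.873² = 2 × 23.75 = 47.5.
Round up to the next whole participant.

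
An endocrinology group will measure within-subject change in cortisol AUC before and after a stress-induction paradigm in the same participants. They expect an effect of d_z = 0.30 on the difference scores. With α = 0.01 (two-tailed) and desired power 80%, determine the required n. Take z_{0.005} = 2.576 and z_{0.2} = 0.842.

n = 130 pairs

For a paired (one-sample on differences) test: n = ((z_{α/2} + z_β) / d)².
z_{α/2} + z_β = 2.576 + 0.842 = 3.418.
n = (3.418 / 0.30)² = 11.393² = 129.81.
Round up.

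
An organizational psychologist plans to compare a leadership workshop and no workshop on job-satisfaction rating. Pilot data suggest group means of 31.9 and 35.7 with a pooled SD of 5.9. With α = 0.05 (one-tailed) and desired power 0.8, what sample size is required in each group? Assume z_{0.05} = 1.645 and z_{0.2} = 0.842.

n = 30 per group

Cohen's d = |M₁ − M₂| / SD_pooled = |31.9 − 35.7| / 5.9 = 3.8 / 5.9 = 0.644.
For two independent groups with equal n: n = 2·((z_{α} + z_β) / d)².
z_{α} + z_β = 1.645 + 0.842 = 2.487.
n = 2 × (2.487 / 0.644)² = 2 × 3.862² = 2 × 14.91 = 29.8.
Round up to the next whole participant.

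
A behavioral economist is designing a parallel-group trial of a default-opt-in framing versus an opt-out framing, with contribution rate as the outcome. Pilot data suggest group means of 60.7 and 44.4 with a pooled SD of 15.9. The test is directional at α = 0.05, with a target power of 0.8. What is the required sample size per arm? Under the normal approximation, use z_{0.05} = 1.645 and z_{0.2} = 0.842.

n = 12 per group

Cohen's d = |M₁ − M₂| / SD_pooled = |60.7 − 44.4| / 15.9 = 16.3 / 15.9 = 1.025.
For two independent groups with equal n: n = 2·((z_{α} + z_β) / d)².
z_{α} + z_β = 1.645 + 0.842 = 2.487.
n = 2 × (2.487 / 1.025)² = 2 × 2.426² = 2 × 5.89 = 11.8.
Round up to the next whole participant.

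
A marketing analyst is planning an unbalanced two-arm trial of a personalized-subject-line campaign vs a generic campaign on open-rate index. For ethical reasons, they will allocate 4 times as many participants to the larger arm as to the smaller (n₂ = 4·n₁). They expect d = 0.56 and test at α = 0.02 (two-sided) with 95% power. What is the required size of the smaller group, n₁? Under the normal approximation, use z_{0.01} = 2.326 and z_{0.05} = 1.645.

With allocation ratio k = n₂/n₁ = 4, Var(x̄₁−x̄₂) = σ²(1/n₁ + 1/(k·n₁)) = σ²·(k+1)/(k·n₁).
So n₁ = (1 + 1/k)·((z_{α/2} + z_β)/d)² = 1.250 × (3.971/0.56)².
n₁ = 1.250 × 50.28 = 62.9.
Round up: n₁ = 63, giving n₂ = 4 × 63 = 252.

n₁ = 63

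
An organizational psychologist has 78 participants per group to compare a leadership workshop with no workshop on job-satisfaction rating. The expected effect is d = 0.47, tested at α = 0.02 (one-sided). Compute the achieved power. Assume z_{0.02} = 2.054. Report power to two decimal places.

For two equal groups, power = Φ(d·√(n/2) − z_{α}).
d·√(n/2) = 0.47 × √(78/2) = 0.47 × 6.245 = 2.935.
z_β = 2.935 − 2.054 = 0.881.
Power = Φ(0.881) = 0.811.

power ≈ 0.81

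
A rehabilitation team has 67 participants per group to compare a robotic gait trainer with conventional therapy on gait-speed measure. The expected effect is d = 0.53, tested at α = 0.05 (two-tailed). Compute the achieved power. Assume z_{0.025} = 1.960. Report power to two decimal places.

For two equal groups, power = Φ(d·√(n/2) − z_{α/2}).
d·√(n/2) = 0.53 × √(67/2) = 0.53 × 5.788 = 3.068.
z_β = 3.068 − 1.960 = 1.108.
Power = Φ(1.108) = 0.866.

power ≈ 0.87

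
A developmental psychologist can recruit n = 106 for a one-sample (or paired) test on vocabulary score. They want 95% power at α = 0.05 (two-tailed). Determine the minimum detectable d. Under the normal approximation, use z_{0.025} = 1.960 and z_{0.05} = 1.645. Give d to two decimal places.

For a single sample (or paired design) of n = 106: d_min = (z_{α/2} + z_β)/√n.
z-sum = 1.960 + 1.645 = 3.605.
d_min = 3.605 / √106 = 3.605 / 10.296 = 0.350.

d_min ≈ 0.35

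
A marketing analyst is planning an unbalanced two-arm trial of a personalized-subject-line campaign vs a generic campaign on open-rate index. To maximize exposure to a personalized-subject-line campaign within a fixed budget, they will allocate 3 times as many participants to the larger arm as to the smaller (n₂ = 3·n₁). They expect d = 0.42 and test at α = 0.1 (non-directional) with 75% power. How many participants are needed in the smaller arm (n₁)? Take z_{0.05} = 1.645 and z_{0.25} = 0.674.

n₁ = 41

With allocation ratio k = n₂/n₁ = 3, Var(x̄₁−x̄₂) = σ²(1/n₁ + 1/(k·n₁)) = σ²·(k+1)/(k·n₁).
So n₁ = (1 + 1/k)·((z_{α/2} + z_β)/d)² = 1.333 × (2.319/0.42)².
n₁ = 1.333 × 30.49 = 40.6.
Round up: n₁ = 41, giving n₂ = 3 × 41 = 123.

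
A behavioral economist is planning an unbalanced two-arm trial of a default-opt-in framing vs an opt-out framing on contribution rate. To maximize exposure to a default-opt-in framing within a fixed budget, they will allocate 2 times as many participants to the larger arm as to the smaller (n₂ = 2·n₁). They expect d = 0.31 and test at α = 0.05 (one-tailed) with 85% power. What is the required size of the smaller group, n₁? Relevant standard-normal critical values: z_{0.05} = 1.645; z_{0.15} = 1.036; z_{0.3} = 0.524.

n₁ = 113

With allocation ratio k = n₂/n₁ = 2, Var(x̄₁−x̄₂) = σ²(1/n₁ + 1/(k·n₁)) = σ²·(k+1)/(k·n₁).
So n₁ = (1 + 1/k)·((z_{α} + z_β)/d)² = 1.500 × (2.681/0.31)².
n₁ = 1.500 × 74.79 = 112.2.
Round up: n₁ = 113, giving n₂ = 2 × 113 = 226.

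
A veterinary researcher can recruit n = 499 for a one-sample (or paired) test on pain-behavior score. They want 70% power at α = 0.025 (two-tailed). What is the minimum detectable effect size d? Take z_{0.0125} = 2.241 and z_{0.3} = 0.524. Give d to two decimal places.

For a single sample (or paired design) of n = 499: d_min = (z_{α/2} + z_β)/√n.
z-sum = 2.241 + 0.524 = 2.765.
d_min = 2.765 / √499 = 2.765 / 22.338 = 0.124.

d_min ≈ 0.12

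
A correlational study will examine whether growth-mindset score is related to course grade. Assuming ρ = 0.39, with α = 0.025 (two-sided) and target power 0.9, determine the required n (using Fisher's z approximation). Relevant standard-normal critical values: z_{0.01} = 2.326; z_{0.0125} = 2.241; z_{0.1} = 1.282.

n = 77

Fisher's z: C = ½·ln((1+r)/(1−r)) = ½·ln(2.2787) = 0.4118.
n = ((z_{α/2} + z_β)/C)² + 3.
(2.241 + 1.282) / 0.4118 = 3.523 / 0.4118 = 8.555.
n = 8.555² + 3 = 73.19 + 3 = 76.2.
Round up.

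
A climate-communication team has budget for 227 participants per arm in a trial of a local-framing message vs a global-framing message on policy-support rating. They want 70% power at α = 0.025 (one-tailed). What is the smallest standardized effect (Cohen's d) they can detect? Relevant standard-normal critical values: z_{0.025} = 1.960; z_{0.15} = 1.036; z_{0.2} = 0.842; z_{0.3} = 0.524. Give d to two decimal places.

d_min ≈ 0.23

For two independent groups of n = 227 each: d_min = (z_{α} + z_β)·√(2/n).
z-sum = 1.960 + 0.524 = 2.484.
d_min = 2.484 × √(2/227) = 2.484 × 0.0939 = 0.233.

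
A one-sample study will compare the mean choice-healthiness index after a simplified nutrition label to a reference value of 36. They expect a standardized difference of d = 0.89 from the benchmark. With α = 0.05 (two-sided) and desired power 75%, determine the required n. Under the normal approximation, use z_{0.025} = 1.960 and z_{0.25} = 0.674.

n = 9

For a one-sample test: n = ((z_{α/2} + z_β) / d)².
z_{α/2} + z_β = 1.960 + 0.674 = 2.634.
n = (2.634 / 0.89)² = 2.960² = 8.76.
Round up.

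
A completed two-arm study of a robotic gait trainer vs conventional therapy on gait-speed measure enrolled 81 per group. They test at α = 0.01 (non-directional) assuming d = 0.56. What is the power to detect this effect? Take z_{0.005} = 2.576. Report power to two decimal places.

power ≈ 0.84

For two equal groups, power = Φ(d·√(n/2) − z_{α/2}).
d·√(n/2) = 0.56 × √(81/2) = 0.56 × 6.364 = 3.564.
z_β = 3.564 − 2.576 = 0.988.
Power = Φ(0.988) = 0.838.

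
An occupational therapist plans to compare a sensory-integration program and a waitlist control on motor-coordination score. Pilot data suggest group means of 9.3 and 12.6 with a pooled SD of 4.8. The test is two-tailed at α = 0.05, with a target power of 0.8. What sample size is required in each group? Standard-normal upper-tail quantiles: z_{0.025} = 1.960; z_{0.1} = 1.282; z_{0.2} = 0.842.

n = 34 per group

Cohen's d = |M₁ − M₂| / SD_pooled = |9.3 − 12.6| / 4.8 = 3.3 / 4.8 = 0.687.
For two independent groups with equal n: n = 2·((z_{α/2} + z_β) / d)².
z_{α/2} + z_β = 1.960 + 0.842 = 2.802.
n = 2 × (2.802 / 0.687)² = 2 × 4.079² = 2 × 16.63 = 33.3.
Round up to the next whole participant.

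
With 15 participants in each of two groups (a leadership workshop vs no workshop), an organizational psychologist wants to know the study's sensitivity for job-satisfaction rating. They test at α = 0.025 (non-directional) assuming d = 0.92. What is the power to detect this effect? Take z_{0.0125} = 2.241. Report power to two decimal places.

power ≈ 0.61

For two equal groups, power = Φ(d·√(n/2) − z_{α/2}).
d·√(n/2) = 0.92 × √(15/2) = 0.92 × 2.739 = 2.520.
z_β = 2.520 − 2.241 = 0.279.
Power = Φ(0.279) = 0.610.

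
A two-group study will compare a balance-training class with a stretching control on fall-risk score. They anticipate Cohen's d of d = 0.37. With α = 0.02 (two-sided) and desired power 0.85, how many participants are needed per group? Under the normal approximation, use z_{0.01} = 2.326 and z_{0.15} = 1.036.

n = 166 per group

For two independent groups with equal n: n = 2·((z_{α/2} + z_β) / d)².
z_{α/2} + z_β = 2.326 + 1.036 = 3.362.
n = 2 × (3.362 / 0.37)² = 2 × 9.086² = 2 × 82.56 = 165.1.
Round up to the next whole participant.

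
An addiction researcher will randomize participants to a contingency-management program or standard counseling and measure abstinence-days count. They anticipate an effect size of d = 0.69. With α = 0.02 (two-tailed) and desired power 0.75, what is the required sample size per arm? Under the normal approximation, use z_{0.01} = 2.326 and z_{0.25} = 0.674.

n = 38 per group

For two independent groups with equal n: n = 2·((z_{α/2} + z_β) / d)².
z_{α/2} + z_β = 2.326 + 0.674 = 3.000.
n = 2 × (3.000 / 0.69)² = 2 × 4.348² = 2 × 18.90 = 37.8.
Round up to the next whole participant.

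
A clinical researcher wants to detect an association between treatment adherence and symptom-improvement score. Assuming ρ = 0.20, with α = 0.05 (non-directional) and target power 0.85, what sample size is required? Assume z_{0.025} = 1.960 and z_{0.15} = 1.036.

Fisher's z: C = ½·ln((1+r)/(1−r)) = ½·ln(1.5000) = 0.2027.
n = ((z_{α/2} + z_β)/C)² + 3.
(1.960 + 1.036) / 0.2027 = 2.996 / 0.2027 = 14.780.
n = 14.780² + 3 = 218.46 + 3 = 221.5.
Round up.

n = 222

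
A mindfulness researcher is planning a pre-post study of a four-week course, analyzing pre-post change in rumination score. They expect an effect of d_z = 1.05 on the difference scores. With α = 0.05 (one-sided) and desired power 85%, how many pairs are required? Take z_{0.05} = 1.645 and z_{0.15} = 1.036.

n = 7 pairs

For a paired (one-sample on differences) test: n = ((z_{α} + z_β) / d)².
z_{α} + z_β = 1.645 + 1.036 = 2.681.
n = (2.681 / 1.05)² = 2.553² = 6.52.
Round up.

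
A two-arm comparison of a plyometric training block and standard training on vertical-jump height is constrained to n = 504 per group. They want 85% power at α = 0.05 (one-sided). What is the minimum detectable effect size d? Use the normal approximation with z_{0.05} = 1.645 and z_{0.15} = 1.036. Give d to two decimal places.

d_min ≈ 0.17

For two independent groups of n = 504 each: d_min = (z_{α} + z_β)·√(2/n).
z-sum = 1.645 + 1.036 = 2.681.
d_min = 2.681 × √(2/504) = 2.681 × 0.0630 = 0.169.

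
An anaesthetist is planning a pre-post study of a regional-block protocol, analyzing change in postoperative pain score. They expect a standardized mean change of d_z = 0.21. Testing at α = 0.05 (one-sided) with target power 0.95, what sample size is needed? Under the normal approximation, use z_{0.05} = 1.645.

For a paired (one-sample on differences) test: n = ((z_{α} + z_β) / d)².
z_{α} + z_β = 1.645 + 1.645 = 3.290.
n = (3.290 / 0.21)² = 15.667² = 245.44.
Round up.

n = 246 pairs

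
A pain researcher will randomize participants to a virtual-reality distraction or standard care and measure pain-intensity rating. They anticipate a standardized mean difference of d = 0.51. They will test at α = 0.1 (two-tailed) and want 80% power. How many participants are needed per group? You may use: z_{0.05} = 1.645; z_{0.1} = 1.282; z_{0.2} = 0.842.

For two independent groups with equal n: n = 2·((z_{α/2} + z_β) / d)².
z_{α/2} + z_β = 1.645 + 0.842 = 2.487.
n = 2 × (2.487 / 0.51)² = 2 × 4.876² = 2 × 23.78 = 47.6.
Round up to the next whole participant.

n = 48 per group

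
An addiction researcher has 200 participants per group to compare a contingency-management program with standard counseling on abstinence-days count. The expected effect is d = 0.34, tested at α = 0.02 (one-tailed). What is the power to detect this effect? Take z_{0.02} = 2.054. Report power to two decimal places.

power ≈ 0.91

For two equal groups, power = Φ(d·√(n/2) − z_{α}).
d·√(n/2) = 0.34 × √(200/2) = 0.34 × 10.000 = 3.400.
z_β = 3.400 − 2.054 = 1.346.
Power = Φ(1.346) = 0.911.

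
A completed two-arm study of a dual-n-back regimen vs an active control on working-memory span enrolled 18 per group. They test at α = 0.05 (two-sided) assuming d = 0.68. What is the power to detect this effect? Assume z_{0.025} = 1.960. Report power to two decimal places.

For two equal groups, power = Φ(d·√(n/2) − z_{α/2}).
d·√(n/2) = 0.68 × √(18/2) = 0.68 × 3.000 = 2.040.
z_β = 2.040 − 1.960 = 0.080.
Power = Φ(0.080) = 0.532.

power ≈ 0.53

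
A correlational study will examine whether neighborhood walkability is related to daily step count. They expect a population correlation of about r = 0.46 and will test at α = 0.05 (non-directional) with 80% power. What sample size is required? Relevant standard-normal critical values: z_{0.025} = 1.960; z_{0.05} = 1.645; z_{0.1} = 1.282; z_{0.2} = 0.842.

Fisher's z: C = ½·ln((1+r)/(1−r)) = ½·ln(2.7037) = 0.4973.
n = ((z_{α/2} + z_β)/C)² + 3.
(1.960 + 0.842) / 0.4973 = 2.802 / 0.4973 = 5.634.
n = 5.634² + 3 = 31.75 + 3 = 34.7.
Round up.

n = 35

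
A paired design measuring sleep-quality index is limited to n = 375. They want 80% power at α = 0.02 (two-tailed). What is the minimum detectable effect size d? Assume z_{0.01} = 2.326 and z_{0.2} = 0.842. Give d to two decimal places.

d_min ≈ 0.16

For a single sample (or paired design) of n = 375: d_min = (z_{α/2} + z_β)/√n.
z-sum = 2.326 + 0.842 = 3.168.
d_min = 3.168 / √375 = 3.168 / 19.365 = 0.164.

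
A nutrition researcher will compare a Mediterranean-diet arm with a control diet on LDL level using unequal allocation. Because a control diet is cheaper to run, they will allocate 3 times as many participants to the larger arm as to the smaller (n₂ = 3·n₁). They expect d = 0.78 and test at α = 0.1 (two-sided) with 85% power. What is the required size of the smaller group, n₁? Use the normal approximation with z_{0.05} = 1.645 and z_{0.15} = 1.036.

n₁ = 16

With allocation ratio k = n₂/n₁ = 3, Var(x̄₁−x̄₂) = σ²(1/n₁ + 1/(k·n₁)) = σ²·(k+1)/(k·n₁).
So n₁ = (1 + 1/k)·((z_{α/2} + z_β)/d)² = 1.333 × (2.681/0.78)².
n₁ = 1.333 × 11.81 = 15.8.
Round up: n₁ = 16, giving n₂ = 3 × 16 = 48.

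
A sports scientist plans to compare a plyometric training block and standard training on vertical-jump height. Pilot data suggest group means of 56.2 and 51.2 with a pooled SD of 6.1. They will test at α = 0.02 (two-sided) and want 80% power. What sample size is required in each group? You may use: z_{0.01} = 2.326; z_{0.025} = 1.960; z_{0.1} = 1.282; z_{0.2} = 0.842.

n = 30 per group

Cohen's d = |M₁ − M₂| / SD_pooled = |56.2 − 51.2| / 6.1 = 5.0 / 6.1 = 0.820.
For two independent groups with equal n: n = 2·((z_{α/2} + z_β) / d)².
z_{α/2} + z_β = 2.326 + 0.842 = 3.168.
n = 2 × (3.168 / 0.820)² = 2 × 3.863² = 2 × 14.93 = 29.9.
Round up to the next whole participant.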